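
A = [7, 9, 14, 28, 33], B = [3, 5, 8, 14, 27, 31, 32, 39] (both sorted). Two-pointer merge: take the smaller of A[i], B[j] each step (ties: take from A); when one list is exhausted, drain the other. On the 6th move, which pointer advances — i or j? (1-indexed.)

i

i=1 j=1: A[i]=7>B[j]=3 take 3, j++
i=1 j=2: A[i]=7>B[j]=5 take 5, j++
i=1 j=3: A[i]=7<=B[j]=8 take 7, i++
i=2 j=3: A[i]=9>B[j]=8 take 8, j++
i=2 j=4: A[i]=9<=B[j]=14 take 9, i++
i=3 j=4: A[i]=14<=B[j]=14 take 14, i++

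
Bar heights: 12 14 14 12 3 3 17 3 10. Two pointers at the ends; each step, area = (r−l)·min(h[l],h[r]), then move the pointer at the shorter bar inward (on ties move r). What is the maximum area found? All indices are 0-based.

max area = 80

[0,8] min(12,10)*8=80 best=80 * → r--
[0,7] min(12,3)*7=21 best=80 → r--
[0,6] min(12,17)*6=72 best=80 → l++
[1,6] min(14,17)*5=70 best=80 → l++
[2,6] min(14,17)*4=56 best=80 → l++
[3,6] min(12,17)*3=36 best=80 → l++
[4,6] min(3,17)*2=6 best=80 → l++
[5,6] min(3,17)*1=3 best=80 → l++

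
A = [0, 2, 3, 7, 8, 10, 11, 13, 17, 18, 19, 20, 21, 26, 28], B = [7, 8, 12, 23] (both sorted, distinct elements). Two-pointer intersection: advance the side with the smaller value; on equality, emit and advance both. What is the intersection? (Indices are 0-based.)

i=0 j=0: 0<7, i++
i=1 j=0: 2<7, i++
i=2 j=0: 3<7, i++
i=3 j=0: 7==7 emit, i++,j++
i=4 j=1: 8==8 emit, i++,j++
i=5 j=2: 10<12, i++
i=6 j=2: 11<12, i++
i=7 j=2: 13>12, j++
i=7 j=3: 13<23, i++
i=8 j=3: 17<23, i++
i=9 j=3: 18<23, i++
i=10 j=3: 19<23, i++
i=11 j=3: 20<23, i++
i=12 j=3: 21<23, i++
i=13 j=3: 26>23, j++

intersection = [7, 8]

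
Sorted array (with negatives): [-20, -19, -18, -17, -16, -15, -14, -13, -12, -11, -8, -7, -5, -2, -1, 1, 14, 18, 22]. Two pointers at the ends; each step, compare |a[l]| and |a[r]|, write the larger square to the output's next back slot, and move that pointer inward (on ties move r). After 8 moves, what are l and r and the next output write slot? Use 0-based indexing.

l=6, r=16, next write slot=10

l=0 r=18: |-20|<=|22| out[18]=484, r--
l=0 r=17: |-20|>|18| out[17]=400, l++
l=1 r=17: |-19|>|18| out[16]=361, l++
l=2 r=17: |-18|<=|18| out[15]=324, r--
l=2 r=16: |-18|>|14| out[14]=324, l++
l=3 r=16: |-17|>|14| out[13]=289, l++
l=4 r=16: |-16|>|14| out[12]=256, l++
l=5 r=16: |-15|>|14| out[11]=225, l++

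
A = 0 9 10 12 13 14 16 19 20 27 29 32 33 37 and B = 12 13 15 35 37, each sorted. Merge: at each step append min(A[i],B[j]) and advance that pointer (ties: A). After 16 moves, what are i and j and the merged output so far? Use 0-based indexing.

i=0 j=0: A[i]=0<=B[j]=12 take 0, i++
i=1 j=0: A[i]=9<=B[j]=12 take 9, i++
i=2 j=0: A[i]=10<=B[j]=12 take 10, i++
i=3 j=0: A[i]=12<=B[j]=12 take 12, i++
i=4 j=0: A[i]=13>B[j]=12 take 12, j++
i=4 j=1: A[i]=13<=B[j]=13 take 13, i++
i=5 j=1: A[i]=14>B[j]=13 take 13, j++
i=5 j=2: A[i]=14<=B[j]=15 take 14, i++
i=6 j=2: A[i]=16>B[j]=15 take 15, j++
i=6 j=3: A[i]=16<=B[j]=35 take 16, i++
i=7 j=3: A[i]=19<=B[j]=35 take 19, i++
i=8 j=3: A[i]=20<=B[j]=35 take 20, i++
i=9 j=3: A[i]=27<=B[j]=35 take 27, i++
i=10 j=3: A[i]=29<=B[j]=35 take 29, i++
i=11 j=3: A[i]=32<=B[j]=35 take 32, i++
i=12 j=3: A[i]=33<=B[j]=35 take 33, i++

i=13, j=3, merged so far=[0, 9, 10, 12, 12, 13, 13, 14, 15, 16, 19, 20, 27, 29, 32, 33]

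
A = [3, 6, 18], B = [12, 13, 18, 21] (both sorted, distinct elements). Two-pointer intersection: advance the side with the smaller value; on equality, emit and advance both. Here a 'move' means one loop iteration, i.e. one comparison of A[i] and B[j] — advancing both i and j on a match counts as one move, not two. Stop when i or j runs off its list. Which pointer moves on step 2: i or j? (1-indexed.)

i

i=1 j=1: 3<12, i++
i=2 j=1: 6<12, i++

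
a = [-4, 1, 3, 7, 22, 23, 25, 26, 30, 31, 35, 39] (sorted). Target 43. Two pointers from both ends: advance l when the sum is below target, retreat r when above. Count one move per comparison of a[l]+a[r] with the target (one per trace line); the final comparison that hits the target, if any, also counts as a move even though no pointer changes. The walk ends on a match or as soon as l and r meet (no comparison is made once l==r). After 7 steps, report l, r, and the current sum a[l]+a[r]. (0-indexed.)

l=0 r=11: -4+39=35 <43, l++
l=1 r=11: 1+39=40 <43, l++
l=2 r=11: 3+39=42 <43, l++
l=3 r=11: 7+39=46 >43, r--
l=3 r=10: 7+35=42 <43, l++
l=4 r=10: 22+35=57 >43, r--
l=4 r=9: 22+31=53 >43, r--

l=4, r=8, sum=52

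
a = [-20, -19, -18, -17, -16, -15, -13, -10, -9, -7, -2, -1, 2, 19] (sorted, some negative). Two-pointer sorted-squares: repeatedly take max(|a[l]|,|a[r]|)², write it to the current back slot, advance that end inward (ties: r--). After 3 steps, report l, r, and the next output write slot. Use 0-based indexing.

l=2, r=12, next write slot=10

[0,13] |-20|>|19| out[13]=400 → l++
[1,13] |-19|<=|19| out[12]=361 → r--
[1,12] |-19|>|2| out[11]=361 → l++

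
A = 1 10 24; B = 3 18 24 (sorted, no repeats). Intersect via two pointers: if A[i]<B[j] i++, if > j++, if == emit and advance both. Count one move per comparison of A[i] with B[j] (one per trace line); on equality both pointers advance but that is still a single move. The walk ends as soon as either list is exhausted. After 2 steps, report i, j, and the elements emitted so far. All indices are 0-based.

i=0 j=0: 1<3, i++
i=1 j=0: 10>3, j++

i=1, j=1, emitted=[]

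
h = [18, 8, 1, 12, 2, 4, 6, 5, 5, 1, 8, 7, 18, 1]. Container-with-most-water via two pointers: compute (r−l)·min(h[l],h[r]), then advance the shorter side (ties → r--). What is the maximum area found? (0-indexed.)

l=0 r=13: min(18,1)*13=13 best=13 *, r--
l=0 r=12: min(18,18)*12=216 best=216 *, r--
l=0 r=11: min(18,7)*11=77 best=216, r--
l=0 r=10: min(18,8)*10=80 best=216, r--
l=0 r=9: min(18,1)*9=9 best=216, r--
l=0 r=8: min(18,5)*8=40 best=216, r--
l=0 r=7: min(18,5)*7=35 best=216, r--
l=0 r=6: min(18,6)*6=36 best=216, r--
l=0 r=5: min(18,4)*5=20 best=216, r--
l=0 r=4: min(18,2)*4=8 best=216, r--
l=0 r=3: min(18,12)*3=36 best=216, r--
l=0 r=2: min(18,1)*2=2 best=216, r--
l=0 r=1: min(18,8)*1=8 best=216, r--

max area = 216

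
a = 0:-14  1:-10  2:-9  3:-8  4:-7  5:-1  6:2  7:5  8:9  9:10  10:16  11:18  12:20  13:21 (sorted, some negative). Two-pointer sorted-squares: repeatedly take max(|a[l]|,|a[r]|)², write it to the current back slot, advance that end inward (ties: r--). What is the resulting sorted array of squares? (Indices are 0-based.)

l=0 r=13: |-14|<=|21| out[13]=441, r--
l=0 r=12: |-14|<=|20| out[12]=400, r--
l=0 r=11: |-14|<=|18| out[11]=324, r--
l=0 r=10: |-14|<=|16| out[10]=256, r--
l=0 r=9: |-14|>|10| out[9]=196, l++
l=1 r=9: |-10|<=|10| out[8]=100, r--
l=1 r=8: |-10|>|9| out[7]=100, l++
l=2 r=8: |-9|<=|9| out[6]=81, r--
l=2 r=7: |-9|>|5| out[5]=81, l++
l=3 r=7: |-8|>|5| out[4]=64, l++
l=4 r=7: |-7|>|5| out[3]=49, l++
l=5 r=7: |-1|<=|5| out[2]=25, r--
l=5 r=6: |-1|<=|2| out[1]=4, r--
l=5 r=5: |-1|<=|-1| out[0]=1, r--

[1, 4, 25, 49, 64, 81, 81, 100, 100, 196, 256, 324, 400, 441]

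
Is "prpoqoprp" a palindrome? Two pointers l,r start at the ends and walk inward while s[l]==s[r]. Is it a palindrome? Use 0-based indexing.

palindrome

l=0 r=8: 'p'=='p', l++,r--
l=1 r=7: 'r'=='r', l++,r--
l=2 r=6: 'p'=='p', l++,r--
l=3 r=5: 'o'=='o', l++,r--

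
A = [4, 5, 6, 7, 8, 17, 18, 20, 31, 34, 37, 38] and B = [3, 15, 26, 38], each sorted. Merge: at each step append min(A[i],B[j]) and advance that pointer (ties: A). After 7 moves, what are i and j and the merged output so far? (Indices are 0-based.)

i=5, j=2, merged so far=[3, 4, 5, 6, 7, 8, 15]

i=0 j=0: A[i]=4>B[j]=3 take 3, j++
i=0 j=1: A[i]=4<=B[j]=15 take 4, i++
i=1 j=1: A[i]=5<=B[j]=15 take 5, i++
i=2 j=1: A[i]=6<=B[j]=15 take 6, i++
i=3 j=1: A[i]=7<=B[j]=15 take 7, i++
i=4 j=1: A[i]=8<=B[j]=15 take 8, i++
i=5 j=1: A[i]=17>B[j]=15 take 15, j++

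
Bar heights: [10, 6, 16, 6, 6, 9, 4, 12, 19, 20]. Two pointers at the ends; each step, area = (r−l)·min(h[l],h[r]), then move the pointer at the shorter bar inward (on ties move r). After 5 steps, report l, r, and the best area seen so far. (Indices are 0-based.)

[0,9] min(10,20)*9=90 best=90 * → l++
[1,9] min(6,20)*8=48 best=90 → l++
[2,9] min(16,20)*7=112 best=112 * → l++
[3,9] min(6,20)*6=36 best=112 → l++
[4,9] min(6,20)*5=30 best=112 → l++

l=5, r=9, best area=112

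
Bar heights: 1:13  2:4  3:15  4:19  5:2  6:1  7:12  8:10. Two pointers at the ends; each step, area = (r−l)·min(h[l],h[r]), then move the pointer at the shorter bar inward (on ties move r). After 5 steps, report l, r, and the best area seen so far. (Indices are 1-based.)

[1,8] min(13,10)*7=70 best=70 * → r--
[1,7] min(13,12)*6=72 best=72 * → r--
[1,6] min(13,1)*5=5 best=72 → r--
[1,5] min(13,2)*4=8 best=72 → r--
[1,4] min(13,19)*3=39 best=72 → l++

l=2, r=4, best area=72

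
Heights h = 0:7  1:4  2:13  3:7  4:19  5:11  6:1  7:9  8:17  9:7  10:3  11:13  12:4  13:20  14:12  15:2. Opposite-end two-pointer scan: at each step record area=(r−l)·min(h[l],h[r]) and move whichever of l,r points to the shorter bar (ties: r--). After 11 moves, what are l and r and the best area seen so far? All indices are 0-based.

l=9, r=13, best area=171

[0,15] min(7,2)*15=30 best=30 * → r--
[0,14] min(7,12)*14=98 best=98 * → l++
[1,14] min(4,12)*13=52 best=98 → l++
[2,14] min(13,12)*12=144 best=144 * → r--
[2,13] min(13,20)*11=143 best=144 → l++
[3,13] min(7,20)*10=70 best=144 → l++
[4,13] min(19,20)*9=171 best=171 * → l++
[5,13] min(11,20)*8=88 best=171 → l++
[6,13] min(1,20)*7=7 best=171 → l++
[7,13] min(9,20)*6=54 best=171 → l++
[8,13] min(17,20)*5=85 best=171 → l++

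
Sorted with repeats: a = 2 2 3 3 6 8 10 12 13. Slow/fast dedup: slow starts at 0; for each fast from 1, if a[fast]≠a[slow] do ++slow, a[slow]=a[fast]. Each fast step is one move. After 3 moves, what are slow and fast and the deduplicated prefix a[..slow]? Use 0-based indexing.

slow=1, fast=4, prefix=[2, 3]

(s=0,f=1) a[fast]=2=a[slow] dup → fast++
(s=0,f=2) a[fast]=3≠a[slow]=2 write a[1]=3 → slow++,fast++
(s=1,f=3) a[fast]=3=a[slow] dup → fast++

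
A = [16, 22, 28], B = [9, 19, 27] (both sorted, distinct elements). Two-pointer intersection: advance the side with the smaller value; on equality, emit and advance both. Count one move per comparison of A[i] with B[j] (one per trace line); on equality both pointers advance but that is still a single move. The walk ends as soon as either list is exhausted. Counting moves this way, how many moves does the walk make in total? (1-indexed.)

5 moves

[i=1,j=1] 16>9 → j++
[i=1,j=2] 16<19 → i++
[i=2,j=2] 22>19 → j++
[i=2,j=3] 22<27 → i++
[i=3,j=3] 28>27 → j++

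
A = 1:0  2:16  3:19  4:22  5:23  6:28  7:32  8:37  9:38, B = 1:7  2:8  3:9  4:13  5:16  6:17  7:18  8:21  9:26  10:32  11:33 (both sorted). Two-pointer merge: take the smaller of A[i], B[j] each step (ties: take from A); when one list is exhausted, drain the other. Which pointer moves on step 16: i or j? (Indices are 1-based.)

i

[i=1,j=1] A[i]=0<=B[j]=7 take 0 → i++
[i=2,j=1] A[i]=16>B[j]=7 take 7 → j++
[i=2,j=2] A[i]=16>B[j]=8 take 8 → j++
[i=2,j=3] A[i]=16>B[j]=9 take 9 → j++
[i=2,j=4] A[i]=16>B[j]=13 take 13 → j++
[i=2,j=5] A[i]=16<=B[j]=16 take 16 → i++
[i=3,j=5] A[i]=19>B[j]=16 take 16 → j++
[i=3,j=6] A[i]=19>B[j]=17 take 17 → j++
[i=3,j=7] A[i]=19>B[j]=18 take 18 → j++
[i=3,j=8] A[i]=19<=B[j]=21 take 19 → i++
[i=4,j=8] A[i]=22>B[j]=21 take 21 → j++
[i=4,j=9] A[i]=22<=B[j]=26 take 22 → i++
[i=5,j=9] A[i]=23<=B[j]=26 take 23 → i++
[i=6,j=9] A[i]=28>B[j]=26 take 26 → j++
[i=6,j=10] A[i]=28<=B[j]=32 take 28 → i++
[i=7,j=10] A[i]=32<=B[j]=32 take 32 → i++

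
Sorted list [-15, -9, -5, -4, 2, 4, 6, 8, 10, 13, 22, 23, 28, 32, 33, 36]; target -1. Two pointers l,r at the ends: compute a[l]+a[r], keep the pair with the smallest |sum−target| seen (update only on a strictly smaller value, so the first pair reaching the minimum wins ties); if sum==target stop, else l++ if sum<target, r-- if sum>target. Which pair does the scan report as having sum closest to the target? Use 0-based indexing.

pair (-9, 8) with sum -1 (|Δ|=0)

[0,15] -15+36=21 d=22 * → r--
[0,14] -15+33=18 d=19 * → r--
[0,13] -15+32=17 d=18 * → r--
[0,12] -15+28=13 d=14 * → r--
[0,11] -15+23=8 d=9 * → r--
[0,10] -15+22=7 d=8 * → r--
[0,9] -15+13=-2 d=1 * → l++
[1,9] -9+13=4 d=5 → r--
[1,8] -9+10=1 d=2 → r--
[1,7] -9+8=-1 d=0 * → stop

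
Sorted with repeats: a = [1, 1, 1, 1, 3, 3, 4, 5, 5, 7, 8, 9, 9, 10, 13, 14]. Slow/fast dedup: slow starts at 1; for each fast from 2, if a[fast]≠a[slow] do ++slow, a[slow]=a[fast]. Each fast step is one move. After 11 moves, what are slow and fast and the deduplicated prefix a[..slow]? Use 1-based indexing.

slow=7, fast=13, prefix=[1, 3, 4, 5, 7, 8, 9]

(s=1,f=2) a[fast]=1=a[slow] dup → fast++
(s=1,f=3) a[fast]=1=a[slow] dup → fast++
(s=1,f=4) a[fast]=1=a[slow] dup → fast++
(s=1,f=5) a[fast]=3≠a[slow]=1 write a[2]=3 → slow++,fast++
(s=2,f=6) a[fast]=3=a[slow] dup → fast++
(s=2,f=7) a[fast]=4≠a[slow]=3 write a[3]=4 → slow++,fast++
(s=3,f=8) a[fast]=5≠a[slow]=4 write a[4]=5 → slow++,fast++
(s=4,f=9) a[fast]=5=a[slow] dup → fast++
(s=4,f=10) a[fast]=7≠a[slow]=5 write a[5]=7 → slow++,fast++
(s=5,f=11) a[fast]=8≠a[slow]=7 write a[6]=8 → slow++,fast++
(s=6,f=12) a[fast]=9≠a[slow]=8 write a[7]=9 → slow++,fast++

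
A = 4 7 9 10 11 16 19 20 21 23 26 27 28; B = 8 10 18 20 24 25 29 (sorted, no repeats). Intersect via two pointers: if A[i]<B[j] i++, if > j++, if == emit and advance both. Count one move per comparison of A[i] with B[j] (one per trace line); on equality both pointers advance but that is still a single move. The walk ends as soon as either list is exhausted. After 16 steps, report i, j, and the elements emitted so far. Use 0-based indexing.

[i=0,j=0] 4<8 → i++
[i=1,j=0] 7<8 → i++
[i=2,j=0] 9>8 → j++
[i=2,j=1] 9<10 → i++
[i=3,j=1] 10==10 emit → i++,j++
[i=4,j=2] 11<18 → i++
[i=5,j=2] 16<18 → i++
[i=6,j=2] 19>18 → j++
[i=6,j=3] 19<20 → i++
[i=7,j=3] 20==20 emit → i++,j++
[i=8,j=4] 21<24 → i++
[i=9,j=4] 23<24 → i++
[i=10,j=4] 26>24 → j++
[i=10,j=5] 26>25 → j++
[i=10,j=6] 26<29 → i++
[i=11,j=6] 27<29 → i++

i=12, j=6, emitted=[10, 20]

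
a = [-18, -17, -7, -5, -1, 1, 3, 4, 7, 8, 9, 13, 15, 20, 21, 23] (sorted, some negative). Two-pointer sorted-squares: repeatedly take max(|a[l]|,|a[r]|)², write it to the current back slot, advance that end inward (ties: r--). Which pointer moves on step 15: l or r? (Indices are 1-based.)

r

[1,16] |-18|<=|23| out[16]=529 → r--
[1,15] |-18|<=|21| out[15]=441 → r--
[1,14] |-18|<=|20| out[14]=400 → r--
[1,13] |-18|>|15| out[13]=324 → l++
[2,13] |-17|>|15| out[12]=289 → l++
[3,13] |-7|<=|15| out[11]=225 → r--
[3,12] |-7|<=|13| out[10]=169 → r--
[3,11] |-7|<=|9| out[9]=81 → r--
[3,10] |-7|<=|8| out[8]=64 → r--
[3,9] |-7|<=|7| out[7]=49 → r--
[3,8] |-7|>|4| out[6]=49 → l++
[4,8] |-5|>|4| out[5]=25 → l++
[5,8] |-1|<=|4| out[4]=16 → r--
[5,7] |-1|<=|3| out[3]=9 → r--
[5,6] |-1|<=|1| out[2]=1 → r--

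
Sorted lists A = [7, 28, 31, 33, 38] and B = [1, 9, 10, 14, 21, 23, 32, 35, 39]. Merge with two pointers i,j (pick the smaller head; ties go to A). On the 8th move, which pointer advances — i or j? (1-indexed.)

i=1 j=1: A[i]=7>B[j]=1 take 1, j++
i=1 j=2: A[i]=7<=B[j]=9 take 7, i++
i=2 j=2: A[i]=28>B[j]=9 take 9, j++
i=2 j=3: A[i]=28>B[j]=10 take 10, j++
i=2 j=4: A[i]=28>B[j]=14 take 14, j++
i=2 j=5: A[i]=28>B[j]=21 take 21, j++
i=2 j=6: A[i]=28>B[j]=23 take 23, j++
i=2 j=7: A[i]=28<=B[j]=32 take 28, i++

i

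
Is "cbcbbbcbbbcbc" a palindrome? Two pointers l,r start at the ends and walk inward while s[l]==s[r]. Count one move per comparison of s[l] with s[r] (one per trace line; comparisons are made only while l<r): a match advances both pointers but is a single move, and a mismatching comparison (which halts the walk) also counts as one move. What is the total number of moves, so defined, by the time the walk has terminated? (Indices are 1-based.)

[1,13] 'c'=='c' → l++,r--
[2,12] 'b'=='b' → l++,r--
[3,11] 'c'=='c' → l++,r--
[4,10] 'b'=='b' → l++,r--
[5,9] 'b'=='b' → l++,r--
[6,8] 'b'=='b' → l++,r--

6 moves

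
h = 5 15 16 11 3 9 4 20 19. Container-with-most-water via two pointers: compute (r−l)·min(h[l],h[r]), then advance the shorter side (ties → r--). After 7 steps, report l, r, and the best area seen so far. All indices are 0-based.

l=7, r=8, best area=105

[0,8] min(5,19)*8=40 best=40 * → l++
[1,8] min(15,19)*7=105 best=105 * → l++
[2,8] min(16,19)*6=96 best=105 → l++
[3,8] min(11,19)*5=55 best=105 → l++
[4,8] min(3,19)*4=12 best=105 → l++
[5,8] min(9,19)*3=27 best=105 → l++
[6,8] min(4,19)*2=8 best=105 → l++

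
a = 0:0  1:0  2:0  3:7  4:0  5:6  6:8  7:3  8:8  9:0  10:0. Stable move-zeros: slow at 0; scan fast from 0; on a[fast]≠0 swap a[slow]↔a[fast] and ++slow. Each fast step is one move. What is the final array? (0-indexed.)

[7, 6, 8, 3, 8, 0, 0, 0, 0, 0, 0]

(s=0,f=0) a[fast]=0 → fast++
(s=0,f=1) a[fast]=0 → fast++
(s=0,f=2) a[fast]=0 → fast++
(s=0,f=3) a[fast]=7≠0 swap→a[0]=7 → slow++,fast++
(s=1,f=4) a[fast]=0 → fast++
(s=1,f=5) a[fast]=6≠0 swap→a[1]=6 → slow++,fast++
(s=2,f=6) a[fast]=8≠0 swap→a[2]=8 → slow++,fast++
(s=3,f=7) a[fast]=3≠0 swap→a[3]=3 → slow++,fast++
(s=4,f=8) a[fast]=8≠0 swap→a[4]=8 → slow++,fast++
(s=5,f=9) a[fast]=0 → fast++
(s=5,f=10) a[fast]=0 → fast++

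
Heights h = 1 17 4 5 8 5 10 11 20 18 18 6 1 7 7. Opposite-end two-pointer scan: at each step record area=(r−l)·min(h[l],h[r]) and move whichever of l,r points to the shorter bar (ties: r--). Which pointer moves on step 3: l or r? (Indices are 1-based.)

[1,15] min(1,7)*14=14 best=14 * → l++
[2,15] min(17,7)*13=91 best=91 * → r--
[2,14] min(17,7)*12=84 best=91 → r--

r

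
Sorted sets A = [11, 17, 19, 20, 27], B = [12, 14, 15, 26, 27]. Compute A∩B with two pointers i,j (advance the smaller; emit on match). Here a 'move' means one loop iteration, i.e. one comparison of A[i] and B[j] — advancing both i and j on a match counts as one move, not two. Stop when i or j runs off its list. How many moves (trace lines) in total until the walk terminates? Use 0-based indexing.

i=0 j=0: 11<12, i++
i=1 j=0: 17>12, j++
i=1 j=1: 17>14, j++
i=1 j=2: 17>15, j++
i=1 j=3: 17<26, i++
i=2 j=3: 19<26, i++
i=3 j=3: 20<26, i++
i=4 j=3: 27>26, j++
i=4 j=4: 27==27 emit, i++,j++

9 moves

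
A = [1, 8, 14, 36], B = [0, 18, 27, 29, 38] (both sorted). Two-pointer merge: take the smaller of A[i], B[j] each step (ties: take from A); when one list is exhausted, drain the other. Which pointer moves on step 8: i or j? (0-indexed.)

[i=0,j=0] A[i]=1>B[j]=0 take 0 → j++
[i=0,j=1] A[i]=1<=B[j]=18 take 1 → i++
[i=1,j=1] A[i]=8<=B[j]=18 take 8 → i++
[i=2,j=1] A[i]=14<=B[j]=18 take 14 → i++
[i=3,j=1] A[i]=36>B[j]=18 take 18 → j++
[i=3,j=2] A[i]=36>B[j]=27 take 27 → j++
[i=3,j=3] A[i]=36>B[j]=29 take 29 → j++
[i=3,j=4] A[i]=36<=B[j]=38 take 36 → i++

i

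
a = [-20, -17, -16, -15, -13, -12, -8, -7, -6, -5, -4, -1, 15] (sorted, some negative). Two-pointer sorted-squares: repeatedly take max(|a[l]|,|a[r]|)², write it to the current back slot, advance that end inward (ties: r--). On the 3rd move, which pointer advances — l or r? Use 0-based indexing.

l=0 r=12: |-20|>|15| out[12]=400, l++
l=1 r=12: |-17|>|15| out[11]=289, l++
l=2 r=12: |-16|>|15| out[10]=256, l++

l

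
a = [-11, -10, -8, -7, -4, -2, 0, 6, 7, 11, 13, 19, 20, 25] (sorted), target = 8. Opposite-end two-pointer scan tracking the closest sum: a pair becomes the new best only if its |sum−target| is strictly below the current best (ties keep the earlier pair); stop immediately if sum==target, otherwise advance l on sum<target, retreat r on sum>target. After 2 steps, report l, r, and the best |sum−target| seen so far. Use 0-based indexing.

l=0, r=11, best |Δ|=1

l=0 r=13: -11+25=14 d=6 *, r--
l=0 r=12: -11+20=9 d=1 *, r--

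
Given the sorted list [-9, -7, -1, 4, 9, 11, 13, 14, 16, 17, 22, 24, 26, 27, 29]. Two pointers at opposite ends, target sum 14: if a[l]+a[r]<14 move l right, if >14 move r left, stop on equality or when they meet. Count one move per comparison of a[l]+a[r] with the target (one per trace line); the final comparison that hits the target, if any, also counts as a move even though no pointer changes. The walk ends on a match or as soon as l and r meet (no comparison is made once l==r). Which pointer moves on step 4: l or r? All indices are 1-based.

r

[1,15] -9+29=20 >14 → r--
[1,14] -9+27=18 >14 → r--
[1,13] -9+26=17 >14 → r--
[1,12] -9+24=15 >14 → r--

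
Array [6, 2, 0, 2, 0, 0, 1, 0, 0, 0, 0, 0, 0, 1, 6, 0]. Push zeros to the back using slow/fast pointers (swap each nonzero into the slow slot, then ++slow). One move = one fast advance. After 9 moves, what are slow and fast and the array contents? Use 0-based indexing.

slow=0 fast=0: a[fast]=6≠0 swap→a[0]=6, slow++,fast++
slow=1 fast=1: a[fast]=2≠0 swap→a[1]=2, slow++,fast++
slow=2 fast=2: a[fast]=0, fast++
slow=2 fast=3: a[fast]=2≠0 swap→a[2]=2, slow++,fast++
slow=3 fast=4: a[fast]=0, fast++
slow=3 fast=5: a[fast]=0, fast++
slow=3 fast=6: a[fast]=1≠0 swap→a[3]=1, slow++,fast++
slow=4 fast=7: a[fast]=0, fast++
slow=4 fast=8: a[fast]=0, fast++

slow=4, fast=9, a=[6, 2, 2, 1, 0, 0, 0, 0, 0, 0, 0, 0, 0, 1, 6, 0]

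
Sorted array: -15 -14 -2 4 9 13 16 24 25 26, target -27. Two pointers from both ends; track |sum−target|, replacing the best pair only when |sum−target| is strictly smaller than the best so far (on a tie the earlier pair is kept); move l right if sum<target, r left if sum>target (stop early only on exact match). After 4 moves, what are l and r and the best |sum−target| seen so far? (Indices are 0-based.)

l=0, r=5, best |Δ|=28

l=0 r=9: -15+26=11 d=38 *, r--
l=0 r=8: -15+25=10 d=37 *, r--
l=0 r=7: -15+24=9 d=36 *, r--
l=0 r=6: -15+16=1 d=28 *, r--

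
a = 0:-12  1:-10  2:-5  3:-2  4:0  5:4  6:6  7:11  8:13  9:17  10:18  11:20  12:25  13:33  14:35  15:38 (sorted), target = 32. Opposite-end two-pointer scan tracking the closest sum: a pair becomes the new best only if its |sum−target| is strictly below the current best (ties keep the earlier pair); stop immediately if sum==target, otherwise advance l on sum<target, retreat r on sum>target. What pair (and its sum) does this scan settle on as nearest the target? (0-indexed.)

pair (-5, 38) with sum 33 (|Δ|=1)

[0,15] -12+38=26 d=6 * → l++
[1,15] -10+38=28 d=4 * → l++
[2,15] -5+38=33 d=1 * → r--
[2,14] -5+35=30 d=2 → l++
[3,14] -2+35=33 d=1 → r--
[3,13] -2+33=31 d=1 → l++
[4,13] 0+33=33 d=1 → r--
[4,12] 0+25=25 d=7 → l++
[5,12] 4+25=29 d=3 → l++
[6,12] 6+25=31 d=1 → l++
[7,12] 11+25=36 d=4 → r--
[7,11] 11+20=31 d=1 → l++
[8,11] 13+20=33 d=1 → r--
[8,10] 13+18=31 d=1 → l++
[9,10] 17+18=35 d=3 → r--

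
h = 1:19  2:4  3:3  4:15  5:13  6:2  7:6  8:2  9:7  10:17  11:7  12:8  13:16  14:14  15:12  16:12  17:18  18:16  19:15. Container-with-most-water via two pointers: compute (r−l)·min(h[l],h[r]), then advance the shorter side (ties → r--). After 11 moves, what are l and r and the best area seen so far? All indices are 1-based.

l=1 r=19: min(19,15)*18=270 best=270 *, r--
l=1 r=18: min(19,16)*17=272 best=272 *, r--
l=1 r=17: min(19,18)*16=288 best=288 *, r--
l=1 r=16: min(19,12)*15=180 best=288, r--
l=1 r=15: min(19,12)*14=168 best=288, r--
l=1 r=14: min(19,14)*13=182 best=288, r--
l=1 r=13: min(19,16)*12=192 best=288, r--
l=1 r=12: min(19,8)*11=88 best=288, r--
l=1 r=11: min(19,7)*10=70 best=288, r--
l=1 r=10: min(19,17)*9=153 best=288, r--
l=1 r=9: min(19,7)*8=56 best=288, r--

l=1, r=8, best area=288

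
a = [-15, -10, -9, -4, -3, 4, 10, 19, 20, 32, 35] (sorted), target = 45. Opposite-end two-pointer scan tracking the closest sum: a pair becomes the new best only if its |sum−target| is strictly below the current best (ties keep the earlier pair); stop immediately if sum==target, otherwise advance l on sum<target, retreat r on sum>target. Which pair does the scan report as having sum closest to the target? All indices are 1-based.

pair (10, 35) with sum 45 (|Δ|=0)

l=1 r=11: -15+35=20 d=25 *, l++
l=2 r=11: -10+35=25 d=20 *, l++
l=3 r=11: -9+35=26 d=19 *, l++
l=4 r=11: -4+35=31 d=14 *, l++
l=5 r=11: -3+35=32 d=13 *, l++
l=6 r=11: 4+35=39 d=6 *, l++
l=7 r=11: 10+35=45 d=0 *, stop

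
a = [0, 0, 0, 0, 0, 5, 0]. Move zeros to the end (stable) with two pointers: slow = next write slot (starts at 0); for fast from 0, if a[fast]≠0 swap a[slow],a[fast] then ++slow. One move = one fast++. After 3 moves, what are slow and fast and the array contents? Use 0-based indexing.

slow=0, fast=3, a=[0, 0, 0, 0, 0, 5, 0]

slow=0 fast=0: a[fast]=0, fast++
slow=0 fast=1: a[fast]=0, fast++
slow=0 fast=2: a[fast]=0, fast++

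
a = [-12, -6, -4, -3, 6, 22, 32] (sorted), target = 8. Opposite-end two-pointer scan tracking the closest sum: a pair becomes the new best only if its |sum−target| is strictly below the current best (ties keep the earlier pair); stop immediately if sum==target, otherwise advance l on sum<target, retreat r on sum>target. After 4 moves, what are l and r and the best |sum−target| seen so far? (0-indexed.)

l=0 r=6: -12+32=20 d=12 *, r--
l=0 r=5: -12+22=10 d=2 *, r--
l=0 r=4: -12+6=-6 d=14, l++
l=1 r=4: -6+6=0 d=8, l++

l=2, r=4, best |Δ|=2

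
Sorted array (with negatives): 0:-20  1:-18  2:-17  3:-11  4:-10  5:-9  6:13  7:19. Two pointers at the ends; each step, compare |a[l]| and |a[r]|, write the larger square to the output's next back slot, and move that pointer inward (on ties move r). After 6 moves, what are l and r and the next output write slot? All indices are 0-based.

l=0 r=7: |-20|>|19| out[7]=400, l++
l=1 r=7: |-18|<=|19| out[6]=361, r--
l=1 r=6: |-18|>|13| out[5]=324, l++
l=2 r=6: |-17|>|13| out[4]=289, l++
l=3 r=6: |-11|<=|13| out[3]=169, r--
l=3 r=5: |-11|>|-9| out[2]=121, l++

l=4, r=5, next write slot=1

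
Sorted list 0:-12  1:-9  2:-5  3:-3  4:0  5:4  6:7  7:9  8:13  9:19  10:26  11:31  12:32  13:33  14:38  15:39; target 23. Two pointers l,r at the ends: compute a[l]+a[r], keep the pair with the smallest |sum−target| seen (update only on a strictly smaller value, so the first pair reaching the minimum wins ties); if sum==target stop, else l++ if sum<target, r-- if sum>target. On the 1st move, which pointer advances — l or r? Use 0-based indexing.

[0,15] -12+39=27 d=4 * → r--

r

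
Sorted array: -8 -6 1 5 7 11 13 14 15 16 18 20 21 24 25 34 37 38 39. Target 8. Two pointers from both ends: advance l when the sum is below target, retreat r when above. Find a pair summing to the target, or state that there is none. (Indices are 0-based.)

(-8, 16)

[0,18] -8+39=31 >8 → r--
[0,17] -8+38=30 >8 → r--
[0,16] -8+37=29 >8 → r--
[0,15] -8+34=26 >8 → r--
[0,14] -8+25=17 >8 → r--
[0,13] -8+24=16 >8 → r--
[0,12] -8+21=13 >8 → r--
[0,11] -8+20=12 >8 → r--
[0,10] -8+18=10 >8 → r--
[0,9] -8+16=8 → found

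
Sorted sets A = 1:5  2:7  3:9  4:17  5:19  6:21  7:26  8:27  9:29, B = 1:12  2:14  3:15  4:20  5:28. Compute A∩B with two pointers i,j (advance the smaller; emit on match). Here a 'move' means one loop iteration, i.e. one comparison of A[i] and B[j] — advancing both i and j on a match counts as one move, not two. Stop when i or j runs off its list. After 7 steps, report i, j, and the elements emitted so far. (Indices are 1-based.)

i=5, j=4, emitted=[]

[i=1,j=1] 5<12 → i++
[i=2,j=1] 7<12 → i++
[i=3,j=1] 9<12 → i++
[i=4,j=1] 17>12 → j++
[i=4,j=2] 17>14 → j++
[i=4,j=3] 17>15 → j++
[i=4,j=4] 17<20 → i++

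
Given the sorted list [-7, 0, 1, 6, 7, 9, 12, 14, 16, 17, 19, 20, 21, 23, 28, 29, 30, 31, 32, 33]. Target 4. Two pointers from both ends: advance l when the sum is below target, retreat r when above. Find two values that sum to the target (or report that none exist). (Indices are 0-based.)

no pair

[0,19] -7+33=26 >4 → r--
[0,18] -7+32=25 >4 → r--
[0,17] -7+31=24 >4 → r--
[0,16] -7+30=23 >4 → r--
[0,15] -7+29=22 >4 → r--
[0,14] -7+28=21 >4 → r--
[0,13] -7+23=16 >4 → r--
[0,12] -7+21=14 >4 → r--
[0,11] -7+20=13 >4 → r--
[0,10] -7+19=12 >4 → r--
[0,9] -7+17=10 >4 → r--
[0,8] -7+16=9 >4 → r--
[0,7] -7+14=7 >4 → r--
[0,6] -7+12=5 >4 → r--
[0,5] -7+9=2 <4 → l++
[1,5] 0+9=9 >4 → r--
[1,4] 0+7=7 >4 → r--
[1,3] 0+6=6 >4 → r--
[1,2] 0+1=1 <4 → l++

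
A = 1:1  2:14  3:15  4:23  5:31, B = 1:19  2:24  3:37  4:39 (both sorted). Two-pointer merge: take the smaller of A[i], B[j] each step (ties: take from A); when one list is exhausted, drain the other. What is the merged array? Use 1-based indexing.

[i=1,j=1] A[i]=1<=B[j]=19 take 1 → i++
[i=2,j=1] A[i]=14<=B[j]=19 take 14 → i++
[i=3,j=1] A[i]=15<=B[j]=19 take 15 → i++
[i=4,j=1] A[i]=23>B[j]=19 take 19 → j++
[i=4,j=2] A[i]=23<=B[j]=24 take 23 → i++
[i=5,j=2] A[i]=31>B[j]=24 take 24 → j++
[i=5,j=3] A[i]=31<=B[j]=37 take 31 → i++
[i=6,j=3] A done, take B[j]=37 → j++
[i=6,j=4] A done, take B[j]=39 → j++

[1, 14, 15, 19, 23, 24, 31, 37, 39]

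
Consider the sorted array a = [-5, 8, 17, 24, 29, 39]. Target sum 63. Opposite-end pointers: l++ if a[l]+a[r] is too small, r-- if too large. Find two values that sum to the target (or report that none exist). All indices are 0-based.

(24, 39)

[0,5] -5+39=34 <63 → l++
[1,5] 8+39=47 <63 → l++
[2,5] 17+39=56 <63 → l++
[3,5] 24+39=63 → found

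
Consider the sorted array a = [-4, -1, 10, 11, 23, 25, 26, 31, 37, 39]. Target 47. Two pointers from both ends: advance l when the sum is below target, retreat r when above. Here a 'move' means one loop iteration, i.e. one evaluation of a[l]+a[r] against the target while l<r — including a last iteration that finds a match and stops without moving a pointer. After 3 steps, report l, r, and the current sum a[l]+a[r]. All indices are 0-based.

l=0 r=9: -4+39=35 <47, l++
l=1 r=9: -1+39=38 <47, l++
l=2 r=9: 10+39=49 >47, r--

l=2, r=8, sum=47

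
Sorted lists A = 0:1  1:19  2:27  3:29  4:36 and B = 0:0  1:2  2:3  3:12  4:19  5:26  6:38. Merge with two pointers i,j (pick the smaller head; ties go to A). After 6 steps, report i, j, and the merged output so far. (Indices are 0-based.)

i=2, j=4, merged so far=[0, 1, 2, 3, 12, 19]

i=0 j=0: A[i]=1>B[j]=0 take 0, j++
i=0 j=1: A[i]=1<=B[j]=2 take 1, i++
i=1 j=1: A[i]=19>B[j]=2 take 2, j++
i=1 j=2: A[i]=19>B[j]=3 take 3, j++
i=1 j=3: A[i]=19>B[j]=12 take 12, j++
i=1 j=4: A[i]=19<=B[j]=19 take 19, i++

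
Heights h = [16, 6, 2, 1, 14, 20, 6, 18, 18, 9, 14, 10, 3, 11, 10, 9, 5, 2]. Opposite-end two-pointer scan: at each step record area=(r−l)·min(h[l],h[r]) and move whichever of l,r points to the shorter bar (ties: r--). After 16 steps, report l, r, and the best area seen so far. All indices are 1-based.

l=1 r=18: min(16,2)*17=34 best=34 *, r--
l=1 r=17: min(16,5)*16=80 best=80 *, r--
l=1 r=16: min(16,9)*15=135 best=135 *, r--
l=1 r=15: min(16,10)*14=140 best=140 *, r--
l=1 r=14: min(16,11)*13=143 best=143 *, r--
l=1 r=13: min(16,3)*12=36 best=143, r--
l=1 r=12: min(16,10)*11=110 best=143, r--
l=1 r=11: min(16,14)*10=140 best=143, r--
l=1 r=10: min(16,9)*9=81 best=143, r--
l=1 r=9: min(16,18)*8=128 best=143, l++
l=2 r=9: min(6,18)*7=42 best=143, l++
l=3 r=9: min(2,18)*6=12 best=143, l++
l=4 r=9: min(1,18)*5=5 best=143, l++
l=5 r=9: min(14,18)*4=56 best=143, l++
l=6 r=9: min(20,18)*3=54 best=143, r--
l=6 r=8: min(20,18)*2=36 best=143, r--

l=6, r=7, best area=143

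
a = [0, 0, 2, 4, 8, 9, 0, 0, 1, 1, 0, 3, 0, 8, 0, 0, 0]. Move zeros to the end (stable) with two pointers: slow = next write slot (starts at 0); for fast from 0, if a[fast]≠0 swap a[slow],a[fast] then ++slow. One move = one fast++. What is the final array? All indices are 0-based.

[2, 4, 8, 9, 1, 1, 3, 8, 0, 0, 0, 0, 0, 0, 0, 0, 0]

slow=0 fast=0: a[fast]=0, fast++
slow=0 fast=1: a[fast]=0, fast++
slow=0 fast=2: a[fast]=2≠0 swap→a[0]=2, slow++,fast++
slow=1 fast=3: a[fast]=4≠0 swap→a[1]=4, slow++,fast++
slow=2 fast=4: a[fast]=8≠0 swap→a[2]=8, slow++,fast++
slow=3 fast=5: a[fast]=9≠0 swap→a[3]=9, slow++,fast++
slow=4 fast=6: a[fast]=0, fast++
slow=4 fast=7: a[fast]=0, fast++
slow=4 fast=8: a[fast]=1≠0 swap→a[4]=1, slow++,fast++
slow=5 fast=9: a[fast]=1≠0 swap→a[5]=1, slow++,fast++
slow=6 fast=10: a[fast]=0, fast++
slow=6 fast=11: a[fast]=3≠0 swap→a[6]=3, slow++,fast++
slow=7 fast=12: a[fast]=0, fast++
slow=7 fast=13: a[fast]=8≠0 swap→a[7]=8, slow++,fast++
slow=8 fast=14: a[fast]=0, fast++
slow=8 fast=15: a[fast]=0, fast++
slow=8 fast=16: a[fast]=0, fast++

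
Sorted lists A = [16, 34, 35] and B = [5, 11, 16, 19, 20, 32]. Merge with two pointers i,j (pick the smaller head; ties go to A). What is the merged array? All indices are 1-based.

i=1 j=1: A[i]=16>B[j]=5 take 5, j++
i=1 j=2: A[i]=16>B[j]=11 take 11, j++
i=1 j=3: A[i]=16<=B[j]=16 take 16, i++
i=2 j=3: A[i]=34>B[j]=16 take 16, j++
i=2 j=4: A[i]=34>B[j]=19 take 19, j++
i=2 j=5: A[i]=34>B[j]=20 take 20, j++
i=2 j=6: A[i]=34>B[j]=32 take 32, j++
i=2 j=7: B done, take A[i]=34, i++
i=3 j=7: B done, take A[i]=35, i++

[5, 11, 16, 16, 19, 20, 32, 34, 35]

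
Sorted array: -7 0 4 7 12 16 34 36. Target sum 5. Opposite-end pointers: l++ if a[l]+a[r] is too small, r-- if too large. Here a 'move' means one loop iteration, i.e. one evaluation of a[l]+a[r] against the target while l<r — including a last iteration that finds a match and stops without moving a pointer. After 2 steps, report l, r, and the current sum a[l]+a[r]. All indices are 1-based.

l=1, r=6, sum=9

[1,8] -7+36=29 >5 → r--
[1,7] -7+34=27 >5 → r--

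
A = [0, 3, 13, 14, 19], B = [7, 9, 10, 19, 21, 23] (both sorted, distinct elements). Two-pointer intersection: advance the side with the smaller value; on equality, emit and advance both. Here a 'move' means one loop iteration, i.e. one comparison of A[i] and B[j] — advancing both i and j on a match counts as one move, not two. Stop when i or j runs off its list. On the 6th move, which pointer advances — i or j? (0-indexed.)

[i=0,j=0] 0<7 → i++
[i=1,j=0] 3<7 → i++
[i=2,j=0] 13>7 → j++
[i=2,j=1] 13>9 → j++
[i=2,j=2] 13>10 → j++
[i=2,j=3] 13<19 → i++

i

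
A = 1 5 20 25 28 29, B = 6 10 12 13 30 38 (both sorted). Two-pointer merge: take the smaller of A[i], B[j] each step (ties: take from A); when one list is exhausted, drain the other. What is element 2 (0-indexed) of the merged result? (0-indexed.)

merged[2] = 6

[i=0,j=0] A[i]=1<=B[j]=6 take 1 → i++
[i=1,j=0] A[i]=5<=B[j]=6 take 5 → i++
[i=2,j=0] A[i]=20>B[j]=6 take 6 → j++
[i=2,j=1] A[i]=20>B[j]=10 take 10 → j++
[i=2,j=2] A[i]=20>B[j]=12 take 12 → j++
[i=2,j=3] A[i]=20>B[j]=13 take 13 → j++
[i=2,j=4] A[i]=20<=B[j]=30 take 20 → i++
[i=3,j=4] A[i]=25<=B[j]=30 take 25 → i++
[i=4,j=4] A[i]=28<=B[j]=30 take 28 → i++
[i=5,j=4] A[i]=29<=B[j]=30 take 29 → i++
[i=6,j=4] A done, take B[j]=30 → j++
[i=6,j=5] A done, take B[j]=38 → j++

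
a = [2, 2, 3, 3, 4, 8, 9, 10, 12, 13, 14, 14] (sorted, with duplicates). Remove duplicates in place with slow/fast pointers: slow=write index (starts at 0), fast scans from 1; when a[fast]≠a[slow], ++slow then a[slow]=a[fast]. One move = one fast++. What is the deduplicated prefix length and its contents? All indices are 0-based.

(s=0,f=1) a[fast]=2=a[slow] dup → fast++
(s=0,f=2) a[fast]=3≠a[slow]=2 write a[1]=3 → slow++,fast++
(s=1,f=3) a[fast]=3=a[slow] dup → fast++
(s=1,f=4) a[fast]=4≠a[slow]=3 write a[2]=4 → slow++,fast++
(s=2,f=5) a[fast]=8≠a[slow]=4 write a[3]=8 → slow++,fast++
(s=3,f=6) a[fast]=9≠a[slow]=8 write a[4]=9 → slow++,fast++
(s=4,f=7) a[fast]=10≠a[slow]=9 write a[5]=10 → slow++,fast++
(s=5,f=8) a[fast]=12≠a[slow]=10 write a[6]=12 → slow++,fast++
(s=6,f=9) a[fast]=13≠a[slow]=12 write a[7]=13 → slow++,fast++
(s=7,f=10) a[fast]=14≠a[slow]=13 write a[8]=14 → slow++,fast++
(s=8,f=11) a[fast]=14=a[slow] dup → fast++

length 9; prefix = [2, 3, 4, 8, 9, 10, 12, 13, 14]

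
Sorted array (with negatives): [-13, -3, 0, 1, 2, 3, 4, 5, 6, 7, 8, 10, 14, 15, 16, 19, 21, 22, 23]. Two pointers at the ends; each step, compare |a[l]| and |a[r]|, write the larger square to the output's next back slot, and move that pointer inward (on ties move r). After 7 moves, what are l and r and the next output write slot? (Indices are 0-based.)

l=0, r=11, next write slot=11

l=0 r=18: |-13|<=|23| out[18]=529, r--
l=0 r=17: |-13|<=|22| out[17]=484, r--
l=0 r=16: |-13|<=|21| out[16]=441, r--
l=0 r=15: |-13|<=|19| out[15]=361, r--
l=0 r=14: |-13|<=|16| out[14]=256, r--
l=0 r=13: |-13|<=|15| out[13]=225, r--
l=0 r=12: |-13|<=|14| out[12]=196, r--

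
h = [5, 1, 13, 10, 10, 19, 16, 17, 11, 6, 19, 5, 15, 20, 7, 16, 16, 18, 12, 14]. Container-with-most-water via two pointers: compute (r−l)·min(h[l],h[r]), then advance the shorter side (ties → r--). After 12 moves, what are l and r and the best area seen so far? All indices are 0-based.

l=0 r=19: min(5,14)*19=95 best=95 *, l++
l=1 r=19: min(1,14)*18=18 best=95, l++
l=2 r=19: min(13,14)*17=221 best=221 *, l++
l=3 r=19: min(10,14)*16=160 best=221, l++
l=4 r=19: min(10,14)*15=150 best=221, l++
l=5 r=19: min(19,14)*14=196 best=221, r--
l=5 r=18: min(19,12)*13=156 best=221, r--
l=5 r=17: min(19,18)*12=216 best=221, r--
l=5 r=16: min(19,16)*11=176 best=221, r--
l=5 r=15: min(19,16)*10=160 best=221, r--
l=5 r=14: min(19,7)*9=63 best=221, r--
l=5 r=13: min(19,20)*8=152 best=221, l++

l=6, r=13, best area=221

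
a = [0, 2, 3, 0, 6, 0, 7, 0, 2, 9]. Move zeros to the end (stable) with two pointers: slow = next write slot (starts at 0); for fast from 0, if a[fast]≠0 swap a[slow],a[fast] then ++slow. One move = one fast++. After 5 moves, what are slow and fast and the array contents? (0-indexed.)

(s=0,f=0) a[fast]=0 → fast++
(s=0,f=1) a[fast]=2≠0 swap→a[0]=2 → slow++,fast++
(s=1,f=2) a[fast]=3≠0 swap→a[1]=3 → slow++,fast++
(s=2,f=3) a[fast]=0 → fast++
(s=2,f=4) a[fast]=6≠0 swap→a[2]=6 → slow++,fast++

slow=3, fast=5, a=[2, 3, 6, 0, 0, 0, 7, 0, 2, 9]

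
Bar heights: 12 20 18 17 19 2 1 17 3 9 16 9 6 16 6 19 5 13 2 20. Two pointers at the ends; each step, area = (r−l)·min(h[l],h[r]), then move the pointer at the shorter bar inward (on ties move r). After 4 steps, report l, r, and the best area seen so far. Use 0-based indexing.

l=1, r=16, best area=360

l=0 r=19: min(12,20)*19=228 best=228 *, l++
l=1 r=19: min(20,20)*18=360 best=360 *, r--
l=1 r=18: min(20,2)*17=34 best=360, r--
l=1 r=17: min(20,13)*16=208 best=360, r--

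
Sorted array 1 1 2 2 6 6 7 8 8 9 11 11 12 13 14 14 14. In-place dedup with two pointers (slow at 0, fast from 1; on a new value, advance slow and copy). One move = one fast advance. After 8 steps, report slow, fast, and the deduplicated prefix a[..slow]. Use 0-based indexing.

slow=4, fast=9, prefix=[1, 2, 6, 7, 8]

(s=0,f=1) a[fast]=1=a[slow] dup → fast++
(s=0,f=2) a[fast]=2≠a[slow]=1 write a[1]=2 → slow++,fast++
(s=1,f=3) a[fast]=2=a[slow] dup → fast++
(s=1,f=4) a[fast]=6≠a[slow]=2 write a[2]=6 → slow++,fast++
(s=2,f=5) a[fast]=6=a[slow] dup → fast++
(s=2,f=6) a[fast]=7≠a[slow]=6 write a[3]=7 → slow++,fast++
(s=3,f=7) a[fast]=8≠a[slow]=7 write a[4]=8 → slow++,fast++
(s=4,f=8) a[fast]=8=a[slow] dup → fast++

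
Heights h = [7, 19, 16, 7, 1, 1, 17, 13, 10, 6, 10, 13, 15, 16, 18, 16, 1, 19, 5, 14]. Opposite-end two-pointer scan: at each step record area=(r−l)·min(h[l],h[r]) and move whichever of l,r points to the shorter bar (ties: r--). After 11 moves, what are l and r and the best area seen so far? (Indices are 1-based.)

l=1 r=20: min(7,14)*19=133 best=133 *, l++
l=2 r=20: min(19,14)*18=252 best=252 *, r--
l=2 r=19: min(19,5)*17=85 best=252, r--
l=2 r=18: min(19,19)*16=304 best=304 *, r--
l=2 r=17: min(19,1)*15=15 best=304, r--
l=2 r=16: min(19,16)*14=224 best=304, r--
l=2 r=15: min(19,18)*13=234 best=304, r--
l=2 r=14: min(19,16)*12=192 best=304, r--
l=2 r=13: min(19,15)*11=165 best=304, r--
l=2 r=12: min(19,13)*10=130 best=304, r--
l=2 r=11: min(19,10)*9=90 best=304, r--

l=2, r=10, best area=304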